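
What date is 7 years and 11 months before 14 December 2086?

Subtracting 7 years and 11 months from December 14, 2086.
-7 years → 2079; month 12 − 11 = 1 → January 2079.
Day 14 is valid in January, giving January 14, 2079.

January 14, 2079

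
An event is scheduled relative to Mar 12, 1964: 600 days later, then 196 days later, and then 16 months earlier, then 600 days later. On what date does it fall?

Adding 600 days from March 12, 1964:
March has 31 days, so 31 − 12 = 19 days remain after March 12, 1964; 600 − 19 = 581 left.
April 1964 has 30 days: 581 − 30 = 551 left.
May 1964 has 31 days: 551 − 31 = 520 left.
June 1964 has 30 days: 520 − 30 = 490 left.
July 1964 has 31 days: 490 − 31 = 459 left.
August 1964 has 31 days: 459 − 31 = 428 left.
September 1964 has 30 days: 428 − 30 = 398 left.
October 1964 has 31 days: 398 − 31 = 367 left.
November 1964 has 30 days: 367 − 30 = 337 left.
December 1964 has 31 days: 337 − 31 = 306 left.
January 1965 has 31 days: 306 − 31 = 275 left.
February 1965 has 28 days (1965 is not a leap year): 275 − 28 = 247 left.
March 1965 has 31 days: 247 − 31 = 216 left.
April 1965 has 30 days: 216 − 30 = 186 left.
May 1965 has 31 days: 186 − 31 = 155 left.
June 1965 has 30 days: 155 − 30 = 125 left.
July 1965 has 31 days: 125 − 31 = 94 left.
August 1965 has 31 days: 94 − 31 = 63 left.
September 1965 has 30 days: 63 − 30 = 33 left.
October 1965 has 31 days: 33 − 31 = 2 left.
2 days into November 1965 → November 2, 1965.
Counting forward 196 days from November 2, 1965:
November has 30 days, so 30 − 2 = 28 days remain after November 2, 1965; 196 − 28 = 168 left.
December 1965 has 31 days: 168 − 31 = 137 left.
January 1966 has 31 days: 137 − 31 = 106 left.
February 1966 has 28 days (1966 is not a leap year): 106 − 28 = 78 left.
March 1966 has 31 days: 78 − 31 = 47 left.
April 1966 has 30 days: 47 − 30 = 17 left.
17 days into May 1966 → May 17, 1966.
Subtracting 16 months from May 17, 1966:
month 5 − 16 = -11, which is month 1 of year 1965 → January 1965.
Day 17 is valid in January, giving January 17, 1965.
Adding 600 days from January 17, 1965:
January has 31 days, so 31 − 17 = 14 days remain after January 17, 1965; 600 − 14 = 586 left.
February 1965 has 28 days (1965 is not a leap year): 586 − 28 = 558 left.
March 1965 has 31 days: 558 − 31 = 527 left.
April 1965 has 30 days: 527 − 30 = 497 left.
May 1965 has 31 days: 497 − 31 = 466 left.
June 1965 has 30 days: 466 − 30 = 436 left.
July 1965 has 31 days: 436 − 31 = 405 left.
August 1965 has 31 days: 405 − 31 = 374 left.
September 1965 has 30 days: 374 − 30 = 344 left.
October 1965 has 31 days: 344 − 31 = 313 left.
November 1965 has 30 days: 313 − 30 = 283 left.
December 1965 has 31 days: 283 − 31 = 252 left.
January 1966 has 31 days: 252 − 31 = 221 left.
February 1966 has 28 days (1966 is not a leap year): 221 − 28 = 193 left.
March 1966 has 31 days: 193 − 31 = 162 left.
April 1966 has 30 days: 162 − 30 = 132 left.
May 1966 has 31 days: 132 − 31 = 101 left.
June 1966 has 30 days: 101 − 30 = 71 left.
July 1966 has 31 days: 71 − 31 = 40 left.
August 1966 has 31 days: 40 − 31 = 9 left.
9 days into September 1966 → September 9, 1966.

September 9, 1966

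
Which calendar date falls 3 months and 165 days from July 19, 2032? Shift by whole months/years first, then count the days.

Counting forward 3 months and 165 days from July 19, 2032: first the month/year part, then the days.
month 7 + 3 = 10 → October 2032.
Day 19 is valid in October, giving October 19, 2032.
Now add 165 days from October 19, 2032.
October has 31 days, so 31 − 19 = 12 days remain after October 19, 2032; 165 − 12 = 153 left.
November 2032 has 30 days: 153 − 30 = 123 left.
December 2032 has 31 days: 123 − 31 = 92 left.
January 2033 has 31 days: 92 − 31 = 61 left.
February 2033 has 28 days (2033 is not a leap year): 61 − 28 = 33 left.
March 2033 has 31 days: 33 − 31 = 2 left.
2 days into April 2033 → April 2, 2033.

April 2, 2033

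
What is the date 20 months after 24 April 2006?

December 24, 2007

Advancing 20 months from April 24, 2006.
month 4 + 20 = 24, which is month 12 of year 2007 → December 2007.
Day 24 is valid in December, giving December 24, 2007.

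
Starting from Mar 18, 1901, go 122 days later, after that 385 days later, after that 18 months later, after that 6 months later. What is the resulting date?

August 7, 1904

Advancing 122 days from March 18, 1901:
March has 31 days, so 31 − 18 = 13 days remain after March 18, 1901; 122 − 13 = 109 left.
April 1901 has 30 days: 109 − 30 = 79 left.
May 1901 has 31 days: 79 − 31 = 48 left.
June 1901 has 30 days: 48 − 30 = 18 left.
18 days into July 1901 → July 18, 1901.
Adding 385 days from July 18, 1901:
July has 31 days, so 31 − 18 = 13 days remain after July 18, 1901; 385 − 13 = 372 left.
August 1901 has 31 days: 372 − 31 = 341 left.
September 1901 has 30 days: 341 − 30 = 311 left.
October 1901 has 31 days: 311 − 31 = 280 left.
November 1901 has 30 days: 280 − 30 = 250 left.
December 1901 has 31 days: 250 − 31 = 219 left.
January 1902 has 31 days: 219 − 31 = 188 left.
February 1902 has 28 days (1902 is not a leap year): 188 − 28 = 160 left.
March 1902 has 31 days: 160 − 31 = 129 left.
April 1902 has 30 days: 129 − 30 = 99 left.
May 1902 has 31 days: 99 − 31 = 68 left.
June 1902 has 30 days: 68 − 30 = 38 left.
July 1902 has 31 days: 38 − 31 = 7 left.
7 days into August 1902 → August 7, 1902.
Adding 18 months from August 7, 1902:
month 8 + 18 = 26, which is month 2 of year 1904 → February 1904.
Day 7 is valid in February, giving February 7, 1904.
Advancing 6 months from February 7, 1904:
month 2 + 6 = 8 → August 1904.
Day 7 is valid in August, giving August 7, 1904.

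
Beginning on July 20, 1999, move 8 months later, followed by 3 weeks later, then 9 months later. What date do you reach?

Advancing 8 months from July 20, 1999:
month 7 + 8 = 15, which is month 3 of year 2000 → March 2000.
Day 20 is valid in March, giving March 20, 2000.
Counting forward 3 weeks (= 21 days) from March 20, 2000:
March has 31 days, so 31 − 20 = 11 days remain after March 20, 2000; 21 − 11 = 10 left.
10 days into April 2000 → April 10, 2000.
Adding 9 months from April 10, 2000:
month 4 + 9 = 13, which is month 1 of year 2001 → January 2001.
Day 10 is valid in January, giving January 10, 2001.

January 10, 2001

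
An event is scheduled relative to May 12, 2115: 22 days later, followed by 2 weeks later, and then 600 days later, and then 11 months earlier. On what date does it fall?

March 6, 2116

Adding 22 days from May 12, 2115:
May has 31 days, so 31 − 12 = 19 days remain after May 12, 2115; 22 − 19 = 3 left.
3 days into June 2115 → June 3, 2115.
Adding 2 weeks (= 14 days) from June 3, 2115:
June has 30 days; 3 + 14 = 17, still in June.
Adding 600 days from June 17, 2115:
June has 30 days, so 30 − 17 = 13 days remain after June 17, 2115; 600 − 13 = 587 left.
July 2115 has 31 days: 587 − 31 = 556 left.
August 2115 has 31 days: 556 − 31 = 525 left.
September 2115 has 30 days: 525 − 30 = 495 left.
October 2115 has 31 days: 495 − 31 = 464 left.
November 2115 has 30 days: 464 − 30 = 434 left.
December 2115 has 31 days: 434 − 31 = 403 left.
January 2116 has 31 days: 403 − 31 = 372 left.
February 2116 has 29 days (2116 is a leap year): 372 − 29 = 343 left.
March 2116 has 31 days: 343 − 31 = 312 left.
April 2116 has 30 days: 312 − 30 = 282 left.
May 2116 has 31 days: 282 − 31 = 251 left.
June 2116 has 30 days: 251 − 30 = 221 left.
July 2116 has 31 days: 221 − 31 = 190 left.
August 2116 has 31 days: 190 − 31 = 159 left.
September 2116 has 30 days: 159 − 30 = 129 left.
October 2116 has 31 days: 129 − 31 = 98 left.
November 2116 has 30 days: 98 − 30 = 68 left.
December 2116 has 31 days: 68 − 31 = 37 left.
January 2117 has 31 days: 37 − 31 = 6 left.
6 days into February 2117 → February 6, 2117.
Going back 11 months from February 6, 2117:
month 2 − 11 = -9, which is month 3 of year 2116 → March 2116.
Day 6 is valid in March, giving March 6, 2116.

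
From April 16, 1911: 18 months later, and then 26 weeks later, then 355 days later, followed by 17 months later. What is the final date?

Advancing 18 months from April 16, 1911:
month 4 + 18 = 22, which is month 10 of year 1912 → October 1912.
Day 16 is valid in October, giving October 16, 1912.
Adding 26 weeks (= 182 days) from October 16, 1912:
October has 31 days, so 31 − 16 = 15 days remain after October 16, 1912; 182 − 15 = 167 left.
November 1912 has 30 days: 167 − 30 = 137 left.
December 1912 has 31 days: 137 − 31 = 106 left.
January 1913 has 31 days: 106 − 31 = 75 left.
February 1913 has 28 days (1913 is not a leap year): 75 − 28 = 47 left.
March 1913 has 31 days: 47 − 31 = 16 left.
16 days into April 1913 → April 16, 1913.
Counting forward 355 days from April 16, 1913:
April has 30 days, so 30 − 16 = 14 days remain after April 16, 1913; 355 − 14 = 341 left.
May 1913 has 31 days: 341 − 31 = 310 left.
June 1913 has 30 days: 310 − 30 = 280 left.
July 1913 has 31 days: 280 − 31 = 249 left.
August 1913 has 31 days: 249 − 31 = 218 left.
September 1913 has 30 days: 218 − 30 = 188 left.
October 1913 has 31 days: 188 − 31 = 157 left.
November 1913 has 30 days: 157 − 30 = 127 left.
December 1913 has 31 days: 127 − 31 = 96 left.
January 1914 has 31 days: 96 − 31 = 65 left.
February 1914 has 28 days (1914 is not a leap year): 65 − 28 = 37 left.
March 1914 has 31 days: 37 − 31 = 6 left.
6 days into April 1914 → April 6, 1914.
Counting forward 17 months from April 6, 1914:
month 4 + 17 = 21, which is month 9 of year 1915 → September 1915.
Day 6 is valid in September, giving September 6, 1915.

September 6, 1915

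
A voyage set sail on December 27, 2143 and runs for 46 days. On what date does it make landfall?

February 11, 2144

Counting forward 46 days from December 27, 2143.
December has 31 days, so 31 − 27 = 4 days remain after December 27, 2143; 46 − 4 = 42 left.
January 2144 has 31 days: 42 − 31 = 11 left.
11 days into February 2144 → February 11, 2144.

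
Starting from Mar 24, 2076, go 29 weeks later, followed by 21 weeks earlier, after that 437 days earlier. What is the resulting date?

Adding 29 weeks (= 203 days) from March 24, 2076:
March has 31 days, so 31 − 24 = 7 days remain after March 24, 2076; 203 − 7 = 196 left.
April 2076 has 30 days: 196 − 30 = 166 left.
May 2076 has 31 days: 166 − 31 = 135 left.
June 2076 has 30 days: 135 − 30 = 105 left.
July 2076 has 31 days: 105 − 31 = 74 left.
August 2076 has 31 days: 74 − 31 = 43 left.
September 2076 has 30 days: 43 − 30 = 13 left.
13 days into October 2076 → October 13, 2076.
Going back 21 weeks (= 147 days) from October 13, 2076:
Going back 13 days from October 13, 2076 reaches the end of the previous month; 147 − 13 = 134 left.
September 2076 has 30 days: 134 − 30 = 104 left.
August 2076 has 31 days: 104 − 31 = 73 left.
July 2076 has 31 days: 73 − 31 = 42 left.
June 2076 has 30 days: 42 − 30 = 12 left.
May 2076 has 31 days; 31 − 12 = 19 → May 19, 2076.
Going back 437 days from May 19, 2076:
Going back 19 days from May 19, 2076 reaches the end of the previous month; 437 − 19 = 418 left.
April 2076 has 30 days: 418 − 30 = 388 left.
March 2076 has 31 days: 388 − 31 = 357 left.
February 2076 has 29 days (2076 is a leap year): 357 − 29 = 328 left.
January 2076 has 31 days: 328 − 31 = 297 left.
December 2075 has 31 days: 297 − 31 = 266 left.
November 2075 has 30 days: 266 − 30 = 236 left.
October 2075 has 31 days: 236 − 31 = 205 left.
September 2075 has 30 days: 205 − 30 = 175 left.
August 2075 has 31 days: 175 − 31 = 144 left.
July 2075 has 31 days: 144 − 31 = 113 left.
June 2075 has 30 days: 113 − 30 = 83 left.
May 2075 has 31 days: 83 − 31 = 52 left.
April 2075 has 30 days: 52 − 30 = 22 left.
March 2075 has 31 days; 31 − 22 = 9 → March 9, 2075.

March 9, 2075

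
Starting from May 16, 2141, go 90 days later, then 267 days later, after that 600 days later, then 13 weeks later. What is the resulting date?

March 29, 2144

Counting forward 90 days from May 16, 2141:
May has 31 days, so 31 − 16 = 15 days remain after May 16, 2141; 90 − 15 = 75 left.
June 2141 has 30 days: 75 − 30 = 45 left.
July 2141 has 31 days: 45 − 31 = 14 left.
14 days into August 2141 → August 14, 2141.
Counting forward 267 days from August 14, 2141:
August has 31 days, so 31 − 14 = 17 days remain after August 14, 2141; 267 − 17 = 250 left.
September 2141 has 30 days: 250 − 30 = 220 left.
October 2141 has 31 days: 220 − 31 = 189 left.
November 2141 has 30 days: 189 − 30 = 159 left.
December 2141 has 31 days: 159 − 31 = 128 left.
January 2142 has 31 days: 128 − 31 = 97 left.
February 2142 has 28 days (2142 is not a leap year): 97 − 28 = 69 left.
March 2142 has 31 days: 69 − 31 = 38 left.
April 2142 has 30 days: 38 − 30 = 8 left.
8 days into May 2142 → May 8, 2142.
Counting forward 600 days from May 8, 2142:
May has 31 days, so 31 − 8 = 23 days remain after May 8, 2142; 600 − 23 = 577 left.
June 2142 has 30 days: 577 − 30 = 547 left.
July 2142 has 31 days: 547 − 31 = 516 left.
August 2142 has 31 days: 516 − 31 = 485 left.
September 2142 has 30 days: 485 − 30 = 455 left.
October 2142 has 31 days: 455 − 31 = 424 left.
November 2142 has 30 days: 424 − 30 = 394 left.
December 2142 has 31 days: 394 − 31 = 363 left.
January 2143 has 31 days: 363 − 31 = 332 left.
February 2143 has 28 days (2143 is not a leap year): 332 − 28 = 304 left.
March 2143 has 31 days: 304 − 31 = 273 left.
April 2143 has 30 days: 273 − 30 = 243 left.
May 2143 has 31 days: 243 − 31 = 212 left.
June 2143 has 30 days: 212 − 30 = 182 left.
July 2143 has 31 days: 182 − 31 = 151 left.
August 2143 has 31 days: 151 − 31 = 120 left.
September 2143 has 30 days: 120 − 30 = 90 left.
October 2143 has 31 days: 90 − 31 = 59 left.
November 2143 has 30 days: 59 − 30 = 29 left.
29 days into December 2143 → December 29, 2143.
Advancing 13 weeks (= 91 days) from December 29, 2143:
December has 31 days, so 31 − 29 = 2 days remain after December 29, 2143; 91 − 2 = 89 left.
January 2144 has 31 days: 89 − 31 = 58 left.
February 2144 has 29 days (2144 is a leap year): 58 − 29 = 29 left.
29 days into March 2144 → March 29, 2144.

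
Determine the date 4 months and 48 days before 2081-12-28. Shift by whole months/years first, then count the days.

Counting back 4 months and 48 days from December 28, 2081: first the month/year part, then the days.
month 12 − 4 = 8 → August 2081.
Day 28 is valid in August, giving August 28, 2081.
Now subtract 48 days from August 28, 2081.
Going back 28 days from August 28, 2081 reaches the end of the previous month; 48 − 28 = 20 left.
July 2081 has 31 days; 31 − 20 = 11 → July 11, 2081.

July 11, 2081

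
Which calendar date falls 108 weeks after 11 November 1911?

December 6, 1913

Advancing 108 weeks = 756 days from November 11, 1911.
November has 30 days, so 30 − 11 = 19 days remain after November 11, 1911; 756 − 19 = 737 left.
December 1911 has 31 days: 737 − 31 = 706 left.
January 1912 has 31 days: 706 − 31 = 675 left.
February 1912 has 29 days (1912 is a leap year): 675 − 29 = 646 left.
March 1912 has 31 days: 646 − 31 = 615 left.
April 1912 has 30 days: 615 − 30 = 585 left.
May 1912 has 31 days: 585 − 31 = 554 left.
June 1912 has 30 days: 554 − 30 = 524 left.
July 1912 has 31 days: 524 − 31 = 493 left.
August 1912 has 31 days: 493 − 31 = 462 left.
September 1912 has 30 days: 462 − 30 = 432 left.
October 1912 has 31 days: 432 − 31 = 401 left.
November 1912 has 30 days: 401 − 30 = 371 left.
December 1912 has 31 days: 371 − 31 = 340 left.
January 1913 has 31 days: 340 − 31 = 309 left.
February 1913 has 28 days (1913 is not a leap year): 309 − 28 = 281 left.
March 1913 has 31 days: 281 − 31 = 250 left.
April 1913 has 30 days: 250 − 30 = 220 left.
May 1913 has 31 days: 220 − 31 = 189 left.
June 1913 has 30 days: 189 − 30 = 159 left.
July 1913 has 31 days: 159 − 31 = 128 left.
August 1913 has 31 days: 128 − 31 = 97 left.
September 1913 has 30 days: 97 − 30 = 67 left.
October 1913 has 31 days: 67 − 31 = 36 left.
November 1913 has 30 days: 36 − 30 = 6 left.
6 days into December 1913 → December 6, 1913.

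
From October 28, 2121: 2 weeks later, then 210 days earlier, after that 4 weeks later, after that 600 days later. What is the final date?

January 3, 2123

Advancing 2 weeks (= 14 days) from October 28, 2121:
October has 31 days, so 31 − 28 = 3 days remain after October 28, 2121; 14 − 3 = 11 left.
11 days into November 2121 → November 11, 2121.
Going back 210 days from November 11, 2121:
Going back 11 days from November 11, 2121 reaches the end of the previous month; 210 − 11 = 199 left.
October 2121 has 31 days: 199 − 31 = 168 left.
September 2121 has 30 days: 168 − 30 = 138 left.
August 2121 has 31 days: 138 − 31 = 107 left.
July 2121 has 31 days: 107 − 31 = 76 left.
June 2121 has 30 days: 76 − 30 = 46 left.
May 2121 has 31 days: 46 − 31 = 15 left.
April 2121 has 30 days; 30 − 15 = 15 → April 15, 2121.
Adding 4 weeks (= 28 days) from April 15, 2121:
April has 30 days, so 30 − 15 = 15 days remain after April 15, 2121; 28 − 15 = 13 left.
13 days into May 2121 → May 13, 2121.
Adding 600 days from May 13, 2121:
May has 31 days, so 31 − 13 = 18 days remain after May 13, 2121; 600 − 18 = 582 left.
June 2121 has 30 days: 582 − 30 = 552 left.
July 2121 has 31 days: 552 − 31 = 521 left.
August 2121 has 31 days: 521 − 31 = 490 left.
September 2121 has 30 days: 490 − 30 = 460 left.
October 2121 has 31 days: 460 − 31 = 429 left.
November 2121 has 30 days: 429 − 30 = 399 left.
December 2121 has 31 days: 399 − 31 = 368 left.
January 2122 has 31 days: 368 − 31 = 337 left.
February 2122 has 28 days (2122 is not a leap year): 337 − 28 = 309 left.
March 2122 has 31 days: 309 − 31 = 278 left.
April 2122 has 30 days: 278 − 30 = 248 left.
May 2122 has 31 days: 248 − 31 = 217 left.
June 2122 has 30 days: 217 − 30 = 187 left.
July 2122 has 31 days: 187 − 31 = 156 left.
August 2122 has 31 days: 156 − 31 = 125 left.
September 2122 has 30 days: 125 − 30 = 95 left.
October 2122 has 31 days: 95 − 31 = 64 left.
November 2122 has 30 days: 64 − 30 = 34 left.
December 2122 has 31 days: 34 − 31 = 3 left.
3 days into January 2123 → January 3, 2123.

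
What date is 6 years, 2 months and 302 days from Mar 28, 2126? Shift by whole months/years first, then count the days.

March 26, 2133

Counting forward 6 years, 2 months and 302 days from March 28, 2126: first the month/year part, then the days.
+6 years → 2132; month 3 + 2 = 5 → May 2132.
Day 28 is valid in May, giving May 28, 2132.
Now add 302 days from May 28, 2132.
May has 31 days, so 31 − 28 = 3 days remain after May 28, 2132; 302 − 3 = 299 left.
June 2132 has 30 days: 299 − 30 = 269 left.
July 2132 has 31 days: 269 − 31 = 238 left.
August 2132 has 31 days: 238 − 31 = 207 left.
September 2132 has 30 days: 207 − 30 = 177 left.
October 2132 has 31 days: 177 − 31 = 146 left.
November 2132 has 30 days: 146 − 30 = 116 left.
December 2132 has 31 days: 116 − 31 = 85 left.
January 2133 has 31 days: 85 − 31 = 54 left.
February 2133 has 28 days (2133 is not a leap year): 54 − 28 = 26 left.
26 days into March 2133 → March 26, 2133.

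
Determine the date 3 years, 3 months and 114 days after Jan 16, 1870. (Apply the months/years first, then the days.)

Advancing 3 years, 3 months and 114 days from January 16, 1870: first the month/year part, then the days.
+3 years → 1873; month 1 + 3 = 4 → April 1873.
Day 16 is valid in April, giving April 16, 1873.
Now add 114 days from April 16, 1873.
April has 30 days, so 30 − 16 = 14 days remain after April 16, 1873; 114 − 14 = 100 left.
May 1873 has 31 days: 100 − 31 = 69 left.
June 1873 has 30 days: 69 − 30 = 39 left.
July 1873 has 31 days: 39 − 31 = 8 left.
8 days into August 1873 → August 8, 1873.

August 8, 1873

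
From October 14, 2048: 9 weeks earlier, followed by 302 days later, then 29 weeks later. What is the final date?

December 30, 2049

Going back 9 weeks (= 63 days) from October 14, 2048:
Going back 14 days from October 14, 2048 reaches the end of the previous month; 63 − 14 = 49 left.
September 2048 has 30 days: 49 − 30 = 19 left.
August 2048 has 31 days; 31 − 19 = 12 → August 12, 2048.
Adding 302 days from August 12, 2048:
August has 31 days, so 31 − 12 = 19 days remain after August 12, 2048; 302 − 19 = 283 left.
September 2048 has 30 days: 283 − 30 = 253 left.
October 2048 has 31 days: 253 − 31 = 222 left.
November 2048 has 30 days: 222 − 30 = 192 left.
December 2048 has 31 days: 192 − 31 = 161 left.
January 2049 has 31 days: 161 − 31 = 130 left.
February 2049 has 28 days (2049 is not a leap year): 130 − 28 = 102 left.
March 2049 has 31 days: 102 − 31 = 71 left.
April 2049 has 30 days: 71 − 30 = 41 left.
May 2049 has 31 days: 41 − 31 = 10 left.
10 days into June 2049 → June 10, 2049.
Counting forward 29 weeks (= 203 days) from June 10, 2049:
June has 30 days, so 30 − 10 = 20 days remain after June 10, 2049; 203 − 20 = 183 left.
July 2049 has 31 days: 183 − 31 = 152 left.
August 2049 has 31 days: 152 − 31 = 121 left.
September 2049 has 30 days: 121 − 30 = 91 left.
October 2049 has 31 days: 91 − 31 = 60 left.
November 2049 has 30 days: 60 − 30 = 30 left.
30 days into December 2049 → December 30, 2049.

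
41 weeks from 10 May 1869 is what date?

February 21, 1870

Counting forward 41 weeks = 287 days from May 10, 1869.
May has 31 days, so 31 − 10 = 21 days remain after May 10, 1869; 287 − 21 = 266 left.
June 1869 has 30 days: 266 − 30 = 236 left.
July 1869 has 31 days: 236 − 31 = 205 left.
August 1869 has 31 days: 205 − 31 = 174 left.
September 1869 has 30 days: 174 − 30 = 144 left.
October 1869 has 31 days: 144 − 31 = 113 left.
November 1869 has 30 days: 113 − 30 = 83 left.
December 1869 has 31 days: 83 − 31 = 52 left.
January 1870 has 31 days: 52 − 31 = 21 left.
21 days into February 1870 → February 21, 1870.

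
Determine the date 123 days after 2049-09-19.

Advancing 123 days from September 19, 2049.
September has 30 days, so 30 − 19 = 11 days remain after September 19, 2049; 123 − 11 = 112 left.
October 2049 has 31 days: 112 − 31 = 81 left.
November 2049 has 30 days: 81 − 30 = 51 left.
December 2049 has 31 days: 51 − 31 = 20 left.
20 days into January 2050 → January 20, 2050.

January 20, 2050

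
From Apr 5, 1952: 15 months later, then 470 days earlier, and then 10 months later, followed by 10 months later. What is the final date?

November 22, 1953

Advancing 15 months from April 5, 1952:
month 4 + 15 = 19, which is month 7 of year 1953 → July 1953.
Day 5 is valid in July, giving July 5, 1953.
Going back 470 days from July 5, 1953:
Going back 5 days from July 5, 1953 reaches the end of the previous month; 470 − 5 = 465 left.
June 1953 has 30 days: 465 − 30 = 435 left.
May 1953 has 31 days: 435 − 31 = 404 left.
April 1953 has 30 days: 404 − 30 = 374 left.
March 1953 has 31 days: 374 − 31 = 343 left.
February 1953 has 28 days (1953 is not a leap year): 343 − 28 = 315 left.
January 1953 has 31 days: 315 − 31 = 284 left.
December 1952 has 31 days: 284 − 31 = 253 left.
November 1952 has 30 days: 253 − 30 = 223 left.
October 1952 has 31 days: 223 − 31 = 192 left.
September 1952 has 30 days: 192 − 30 = 162 left.
August 1952 has 31 days: 162 − 31 = 131 left.
July 1952 has 31 days: 131 − 31 = 100 left.
June 1952 has 30 days: 100 − 30 = 70 left.
May 1952 has 31 days: 70 − 31 = 39 left.
April 1952 has 30 days: 39 − 30 = 9 left.
March 1952 has 31 days; 31 − 9 = 22 → March 22, 1952.
Advancing 10 months from March 22, 1952:
month 3 + 10 = 13, which is month 1 of year 1953 → January 1953.
Day 22 is valid in January, giving January 22, 1953.
Advancing 10 months from January 22, 1953:
month 1 + 10 = 11 → November 1953.
Day 22 is valid in November, giving November 22, 1953.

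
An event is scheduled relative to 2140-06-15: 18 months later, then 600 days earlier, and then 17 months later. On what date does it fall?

Adding 18 months from June 15, 2140:
month 6 + 18 = 24, which is month 12 of year 2141 → December 2141.
Day 15 is valid in December, giving December 15, 2141.
Subtracting 600 days from December 15, 2141:
Going back 15 days from December 15, 2141 reaches the end of the previous month; 600 − 15 = 585 left.
November 2141 has 30 days: 585 − 30 = 555 left.
October 2141 has 31 days: 555 − 31 = 524 left.
September 2141 has 30 days: 524 − 30 = 494 left.
August 2141 has 31 days: 494 − 31 = 463 left.
July 2141 has 31 days: 463 − 31 = 432 left.
June 2141 has 30 days: 432 − 30 = 402 left.
May 2141 has 31 days: 402 − 31 = 371 left.
April 2141 has 30 days: 371 − 30 = 341 left.
March 2141 has 31 days: 341 − 31 = 310 left.
February 2141 has 28 days (2141 is not a leap year): 310 − 28 = 282 left.
January 2141 has 31 days: 282 − 31 = 251 left.
December 2140 has 31 days: 251 − 31 = 220 left.
November 2140 has 30 days: 220 − 30 = 190 left.
October 2140 has 31 days: 190 − 31 = 159 left.
September 2140 has 30 days: 159 − 30 = 129 left.
August 2140 has 31 days: 129 − 31 = 98 left.
July 2140 has 31 days: 98 − 31 = 67 left.
June 2140 has 30 days: 67 − 30 = 37 left.
May 2140 has 31 days: 37 − 31 = 6 left.
April 2140 has 30 days; 30 − 6 = 24 → April 24, 2140.
Advancing 17 months from April 24, 2140:
month 4 + 17 = 21, which is month 9 of year 2141 → September 2141.
Day 24 is valid in September, giving September 24, 2141.

September 24, 2141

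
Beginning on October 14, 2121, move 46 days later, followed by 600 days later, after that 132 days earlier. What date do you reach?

March 12, 2123

Advancing 46 days from October 14, 2121:
October has 31 days, so 31 − 14 = 17 days remain after October 14, 2121; 46 − 17 = 29 left.
29 days into November 2121 → November 29, 2121.
Adding 600 days from November 29, 2121:
November has 30 days, so 30 − 29 = 1 day remains after November 29, 2121; 600 − 1 = 599 left.
December 2121 has 31 days: 599 − 31 = 568 left.
January 2122 has 31 days: 568 − 31 = 537 left.
February 2122 has 28 days (2122 is not a leap year): 537 − 28 = 509 left.
March 2122 has 31 days: 509 − 31 = 478 left.
April 2122 has 30 days: 478 − 30 = 448 left.
May 2122 has 31 days: 448 − 31 = 417 left.
June 2122 has 30 days: 417 − 30 = 387 left.
July 2122 has 31 days: 387 − 31 = 356 left.
August 2122 has 31 days: 356 − 31 = 325 left.
September 2122 has 30 days: 325 − 30 = 295 left.
October 2122 has 31 days: 295 − 31 = 264 left.
November 2122 has 30 days: 264 − 30 = 234 left.
December 2122 has 31 days: 234 − 31 = 203 left.
January 2123 has 31 days: 203 − 31 = 172 left.
February 2123 has 28 days (2123 is not a leap year): 172 − 28 = 144 left.
March 2123 has 31 days: 144 − 31 = 113 left.
April 2123 has 30 days: 113 − 30 = 83 left.
May 2123 has 31 days: 83 − 31 = 52 left.
June 2123 has 30 days: 52 − 30 = 22 left.
22 days into July 2123 → July 22, 2123.
Going back 132 days from July 22, 2123:
Going back 22 days from July 22, 2123 reaches the end of the previous month; 132 − 22 = 110 left.
June 2123 has 30 days: 110 − 30 = 80 left.
May 2123 has 31 days: 80 − 31 = 49 left.
April 2123 has 30 days: 49 − 30 = 19 left.
March 2123 has 31 days; 31 − 19 = 12 → March 12, 2123.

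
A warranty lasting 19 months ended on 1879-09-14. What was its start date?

Going back 19 months from September 14, 1879.
month 9 − 19 = -10, which is month 2 of year 1878 → February 1878.
Day 14 is valid in February, giving February 14, 1878.

February 14, 1878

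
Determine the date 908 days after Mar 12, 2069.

Adding 908 days from March 12, 2069.
March has 31 days, so 31 − 12 = 19 days remain after March 12, 2069; 908 − 19 = 889 left.
April 2069 has 30 days: 889 − 30 = 859 left.
May 2069 has 31 days: 859 − 31 = 828 left.
June 2069 has 30 days: 828 − 30 = 798 left.
July 2069 has 31 days: 798 − 31 = 767 left.
August 2069 has 31 days: 767 − 31 = 736 left.
September 2069 has 30 days: 736 − 30 = 706 left.
October 2069 has 31 days: 706 − 31 = 675 left.
November 2069 has 30 days: 675 − 30 = 645 left.
December 2069 has 31 days: 645 − 31 = 614 left.
January 2070 has 31 days: 614 − 31 = 583 left.
February 2070 has 28 days (2070 is not a leap year): 583 − 28 = 555 left.
March 2070 has 31 days: 555 − 31 = 524 left.
April 2070 has 30 days: 524 − 30 = 494 left.
May 2070 has 31 days: 494 − 31 = 463 left.
June 2070 has 30 days: 463 − 30 = 433 left.
July 2070 has 31 days: 433 − 31 = 402 left.
August 2070 has 31 days: 402 − 31 = 371 left.
September 2070 has 30 days: 371 − 30 = 341 left.
October 2070 has 31 days: 341 − 31 = 310 left.
November 2070 has 30 days: 310 − 30 = 280 left.
December 2070 has 31 days: 280 − 31 = 249 left.
January 2071 has 31 days: 249 − 31 = 218 left.
February 2071 has 28 days (2071 is not a leap year): 218 − 28 = 190 left.
March 2071 has 31 days: 190 − 31 = 159 left.
April 2071 has 30 days: 159 − 30 = 129 left.
May 2071 has 31 days: 129 − 31 = 98 left.
June 2071 has 30 days: 98 − 30 = 68 left.
July 2071 has 31 days: 68 − 31 = 37 left.
August 2071 has 31 days: 37 − 31 = 6 left.
6 days into September 2071 → September 6, 2071.

September 6, 2071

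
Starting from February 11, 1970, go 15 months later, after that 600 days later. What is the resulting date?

Adding 15 months from February 11, 1970:
month 2 + 15 = 17, which is month 5 of year 1971 → May 1971.
Day 11 is valid in May, giving May 11, 1971.
Counting forward 600 days from May 11, 1971:
May has 31 days, so 31 − 11 = 20 days remain after May 11, 1971; 600 − 20 = 580 left.
June 1971 has 30 days: 580 − 30 = 550 left.
July 1971 has 31 days: 550 − 31 = 519 left.
August 1971 has 31 days: 519 − 31 = 488 left.
September 1971 has 30 days: 488 − 30 = 458 left.
October 1971 has 31 days: 458 − 31 = 427 left.
November 1971 has 30 days: 427 − 30 = 397 left.
December 1971 has 31 days: 397 − 31 = 366 left.
January 1972 has 31 days: 366 − 31 = 335 left.
February 1972 has 29 days (1972 is a leap year): 335 − 29 = 306 left.
March 1972 has 31 days: 306 − 31 = 275 left.
April 1972 has 30 days: 275 − 30 = 245 left.
May 1972 has 31 days: 245 − 31 = 214 left.
June 1972 has 30 days: 214 − 30 = 184 left.
July 1972 has 31 days: 184 − 31 = 153 left.
August 1972 has 31 days: 153 − 31 = 122 left.
September 1972 has 30 days: 122 − 30 = 92 left.
October 1972 has 31 days: 92 − 31 = 61 left.
November 1972 has 30 days: 61 − 30 = 31 left.
31 days into December 1972 → December 31, 1972.

December 31, 1972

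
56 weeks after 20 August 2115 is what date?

Adding 56 weeks = 392 days from August 20, 2115.
August has 31 days, so 31 − 20 = 11 days remain after August 20, 2115; 392 − 11 = 381 left.
September 2115 has 30 days: 381 − 30 = 351 left.
October 2115 has 31 days: 351 − 31 = 320 left.
November 2115 has 30 days: 320 − 30 = 290 left.
December 2115 has 31 days: 290 − 31 = 259 left.
January 2116 has 31 days: 259 − 31 = 228 left.
February 2116 has 29 days (2116 is a leap year): 228 − 29 = 199 left.
March 2116 has 31 days: 199 − 31 = 168 left.
April 2116 has 30 days: 168 − 30 = 138 left.
May 2116 has 31 days: 138 − 31 = 107 left.
June 2116 has 30 days: 107 − 30 = 77 left.
July 2116 has 31 days: 77 − 31 = 46 left.
August 2116 has 31 days: 46 − 31 = 15 left.
15 days into September 2116 → September 15, 2116.

September 15, 2116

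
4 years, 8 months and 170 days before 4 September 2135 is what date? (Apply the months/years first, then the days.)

Counting back 4 years, 8 months and 170 days from September 4, 2135: first the month/year part, then the days.
-4 years → 2131; month 9 − 8 = 1 → January 2131.
Day 4 is valid in January, giving January 4, 2131.
Now subtract 170 days from January 4, 2131.
Going back 4 days from January 4, 2131 reaches the end of the previous month; 170 − 4 = 166 left.
December 2130 has 31 days: 166 − 31 = 135 left.
November 2130 has 30 days: 135 − 30 = 105 left.
October 2130 has 31 days: 105 − 31 = 74 left.
September 2130 has 30 days: 74 − 30 = 44 left.
August 2130 has 31 days: 44 − 31 = 13 left.
July 2130 has 31 days; 31 − 13 = 18 → July 18, 2130.

July 18, 2130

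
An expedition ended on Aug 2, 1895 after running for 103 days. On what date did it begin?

April 21, 1895

Subtracting 103 days from August 2, 1895.
Going back 2 days from August 2, 1895 reaches the end of the previous month; 103 − 2 = 101 left.
July 1895 has 31 days: 101 − 31 = 70 left.
June 1895 has 30 days: 70 − 30 = 40 left.
May 1895 has 31 days: 40 − 31 = 9 left.
April 1895 has 30 days; 30 − 9 = 21 → April 21, 1895.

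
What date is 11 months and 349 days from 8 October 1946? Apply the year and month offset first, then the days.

Counting forward 11 months and 349 days from October 8, 1946: first the month/year part, then the days.
month 10 + 11 = 21, which is month 9 of year 1947 → September 1947.
Day 8 is valid in September, giving September 8, 1947.
Now add 349 days from September 8, 1947.
September has 30 days, so 30 − 8 = 22 days remain after September 8, 1947; 349 − 22 = 327 left.
October 1947 has 31 days: 327 − 31 = 296 left.
November 1947 has 30 days: 296 − 30 = 266 left.
December 1947 has 31 days: 266 − 31 = 235 left.
January 1948 has 31 days: 235 − 31 = 204 left.
February 1948 has 29 days (1948 is a leap year): 204 − 29 = 175 left.
March 1948 has 31 days: 175 − 31 = 144 left.
April 1948 has 30 days: 144 − 30 = 114 left.
May 1948 has 31 days: 114 − 31 = 83 left.
June 1948 has 30 days: 83 − 30 = 53 left.
July 1948 has 31 days: 53 − 31 = 22 left.
22 days into August 1948 → August 22, 1948.

August 22, 1948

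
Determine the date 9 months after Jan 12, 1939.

Adding 9 months from January 12, 1939.
month 1 + 9 = 10 → October 1939.
Day 12 is valid in October, giving October 12, 1939.

October 12, 1939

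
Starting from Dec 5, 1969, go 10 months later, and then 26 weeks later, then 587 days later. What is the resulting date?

Counting forward 10 months from December 5, 1969:
month 12 + 10 = 22, which is month 10 of year 1970 → October 1970.
Day 5 is valid in October, giving October 5, 1970.
Advancing 26 weeks (= 182 days) from October 5, 1970:
October has 31 days, so 31 − 5 = 26 days remain after October 5, 1970; 182 − 26 = 156 left.
November 1970 has 30 days: 156 − 30 = 126 left.
December 1970 has 31 days: 126 − 31 = 95 left.
January 1971 has 31 days: 95 − 31 = 64 left.
February 1971 has 28 days (1971 is not a leap year): 64 − 28 = 36 left.
March 1971 has 31 days: 36 − 31 = 5 left.
5 days into April 1971 → April 5, 1971.
Counting forward 587 days from April 5, 1971:
April has 30 days, so 30 − 5 = 25 days remain after April 5, 1971; 587 − 25 = 562 left.
May 1971 has 31 days: 562 − 31 = 531 left.
June 1971 has 30 days: 531 − 30 = 501 left.
July 1971 has 31 days: 501 − 31 = 470 left.
August 1971 has 31 days: 470 − 31 = 439 left.
September 1971 has 30 days: 439 − 30 = 409 left.
October 1971 has 31 days: 409 − 31 = 378 left.
November 1971 has 30 days: 378 − 30 = 348 left.
December 1971 has 31 days: 348 − 31 = 317 left.
January 1972 has 31 days: 317 − 31 = 286 left.
February 1972 has 29 days (1972 is a leap year): 286 − 29 = 257 left.
March 1972 has 31 days: 257 − 31 = 226 left.
April 1972 has 30 days: 226 − 30 = 196 left.
May 1972 has 31 days: 196 − 31 = 165 left.
June 1972 has 30 days: 165 − 30 = 135 left.
July 1972 has 31 days: 135 − 31 = 104 left.
August 1972 has 31 days: 104 − 31 = 73 left.
September 1972 has 30 days: 73 − 30 = 43 left.
October 1972 has 31 days: 43 − 31 = 12 left.
12 days into November 1972 → November 12, 1972.

November 12, 1972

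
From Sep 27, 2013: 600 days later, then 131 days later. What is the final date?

Counting forward 600 days from September 27, 2013:
September has 30 days, so 30 − 27 = 3 days remain after September 27, 2013; 600 − 3 = 597 left.
October 2013 has 31 days: 597 − 31 = 566 left.
November 2013 has 30 days: 566 − 30 = 536 left.
December 2013 has 31 days: 536 − 31 = 505 left.
January 2014 has 31 days: 505 − 31 = 474 left.
February 2014 has 28 days (2014 is not a leap year): 474 − 28 = 446 left.
March 2014 has 31 days: 446 − 31 = 415 left.
April 2014 has 30 days: 415 − 30 = 385 left.
May 2014 has 31 days: 385 − 31 = 354 left.
June 2014 has 30 days: 354 − 30 = 324 left.
July 2014 has 31 days: 324 − 31 = 293 left.
August 2014 has 31 days: 293 − 31 = 262 left.
September 2014 has 30 days: 262 − 30 = 232 left.
October 2014 has 31 days: 232 − 31 = 201 left.
November 2014 has 30 days: 201 − 30 = 171 left.
December 2014 has 31 days: 171 − 31 = 140 left.
January 2015 has 31 days: 140 − 31 = 109 left.
February 2015 has 28 days (2015 is not a leap year): 109 − 28 = 81 left.
March 2015 has 31 days: 81 − 31 = 50 left.
April 2015 has 30 days: 50 − 30 = 20 left.
20 days into May 2015 → May 20, 2015.
Counting forward 131 days from May 20, 2015:
May has 31 days, so 31 − 20 = 11 days remain after May 20, 2015; 131 − 11 = 120 left.
June 2015 has 30 days: 120 − 30 = 90 left.
July 2015 has 31 days: 90 − 31 = 59 left.
August 2015 has 31 days: 59 − 31 = 28 left.
28 days into September 2015 → September 28, 2015.

September 28, 2015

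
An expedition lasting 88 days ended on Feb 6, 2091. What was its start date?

November 10, 2090

Counting back 88 days from February 6, 2091.
Going back 6 days from February 6, 2091 reaches the end of the previous month; 88 − 6 = 82 left.
January 2091 has 31 days: 82 − 31 = 51 left.
December 2090 has 31 days: 51 − 31 = 20 left.
November 2090 has 30 days; 30 − 20 = 10 → November 10, 2090.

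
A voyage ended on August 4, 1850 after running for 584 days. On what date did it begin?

December 28, 1848

Subtracting 584 days from August 4, 1850.
Going back 4 days from August 4, 1850 reaches the end of the previous month; 584 − 4 = 580 left.
July 1850 has 31 days: 580 − 31 = 549 left.
June 1850 has 30 days: 549 − 30 = 519 left.
May 1850 has 31 days: 519 − 31 = 488 left.
April 1850 has 30 days: 488 − 30 = 458 left.
March 1850 has 31 days: 458 − 31 = 427 left.
February 1850 has 28 days (1850 is not a leap year): 427 − 28 = 399 left.
January 1850 has 31 days: 399 − 31 = 368 left.
December 1849 has 31 days: 368 − 31 = 337 left.
November 1849 has 30 days: 337 − 30 = 307 left.
October 1849 has 31 days: 307 − 31 = 276 left.
September 1849 has 30 days: 276 − 30 = 246 left.
August 1849 has 31 days: 246 − 31 = 215 left.
July 1849 has 31 days: 215 − 31 = 184 left.
June 1849 has 30 days: 184 − 30 = 154 left.
May 1849 has 31 days: 154 − 31 = 123 left.
April 1849 has 30 days: 123 − 30 = 93 left.
March 1849 has 31 days: 93 − 31 = 62 left.
February 1849 has 28 days (1849 is not a leap year): 62 − 28 = 34 left.
January 1849 has 31 days: 34 − 31 = 3 left.
December 1848 has 31 days; 31 − 3 = 28 → December 28, 1848.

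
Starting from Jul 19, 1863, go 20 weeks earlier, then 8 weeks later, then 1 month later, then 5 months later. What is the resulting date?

October 26, 1863

Counting back 20 weeks (= 140 days) from July 19, 1863:
Going back 19 days from July 19, 1863 reaches the end of the previous month; 140 − 19 = 121 left.
June 1863 has 30 days: 121 − 30 = 91 left.
May 1863 has 31 days: 91 − 31 = 60 left.
April 1863 has 30 days: 60 − 30 = 30 left.
March 1863 has 31 days; 31 − 30 = 1 → March 1, 1863.
Counting forward 8 weeks (= 56 days) from March 1, 1863:
March has 31 days, so 31 − 1 = 30 days remain after March 1, 1863; 56 − 30 = 26 left.
26 days into April 1863 → April 26, 1863.
Advancing 1 month from April 26, 1863:
month 4 + 1 = 5 → May 1863.
Day 26 is valid in May, giving May 26, 1863.
Adding 5 months from May 26, 1863:
month 5 + 5 = 10 → October 1863.
Day 26 is valid in October, giving October 26, 1863.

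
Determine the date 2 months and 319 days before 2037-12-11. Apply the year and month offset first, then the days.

Counting back 2 months and 319 days from December 11, 2037: first the month/year part, then the days.
month 12 − 2 = 10 → October 2037.
Day 11 is valid in October, giving October 11, 2037.
Now subtract 319 days from October 11, 2037.
Going back 11 days from October 11, 2037 reaches the end of the previous month; 319 − 11 = 308 left.
September 2037 has 30 days: 308 − 30 = 278 left.
August 2037 has 31 days: 278 − 31 = 247 left.
July 2037 has 31 days: 247 − 31 = 216 left.
June 2037 has 30 days: 216 − 30 = 186 left.
May 2037 has 31 days: 186 − 31 = 155 left.
April 2037 has 30 days: 155 − 30 = 125 left.
March 2037 has 31 days: 125 − 31 = 94 left.
February 2037 has 28 days (2037 is not a leap year): 94 − 28 = 66 left.
January 2037 has 31 days: 66 − 31 = 35 left.
December 2036 has 31 days: 35 − 31 = 4 left.
November 2036 has 30 days; 30 − 4 = 26 → November 26, 2036.

November 26, 2036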